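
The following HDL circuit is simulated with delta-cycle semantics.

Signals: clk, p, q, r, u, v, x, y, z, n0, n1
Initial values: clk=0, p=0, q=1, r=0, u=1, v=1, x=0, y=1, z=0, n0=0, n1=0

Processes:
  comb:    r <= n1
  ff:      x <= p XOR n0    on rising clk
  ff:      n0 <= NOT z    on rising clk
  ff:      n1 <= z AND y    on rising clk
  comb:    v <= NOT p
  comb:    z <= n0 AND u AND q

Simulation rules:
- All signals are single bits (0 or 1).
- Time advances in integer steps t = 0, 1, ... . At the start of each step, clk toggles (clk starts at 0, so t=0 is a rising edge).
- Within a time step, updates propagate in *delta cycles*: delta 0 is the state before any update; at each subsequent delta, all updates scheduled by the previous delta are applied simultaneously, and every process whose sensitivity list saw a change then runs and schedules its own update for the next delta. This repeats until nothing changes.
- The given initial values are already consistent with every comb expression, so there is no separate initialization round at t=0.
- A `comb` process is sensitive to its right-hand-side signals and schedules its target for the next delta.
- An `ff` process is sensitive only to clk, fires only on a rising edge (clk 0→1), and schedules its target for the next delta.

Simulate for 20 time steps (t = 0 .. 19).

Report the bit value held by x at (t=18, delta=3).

1

t=0 Δ0: z=0 u=1 r=0 x=0 q=1 n1=0 y=1 n0=0 clk=0 p=0 v=1
  Δ1: clk:0→1
  Δ2: n0:0→1
  Δ3: z:0→1
  (3Δ to stable)
t=1 Δ0: z=1 u=1 r=0 x=0 q=1 n1=0 y=1 n0=1 clk=1 p=0 v=1
  Δ1: clk:1→0
  (1Δ to stable)
t=2 Δ0: z=1 u=1 r=0 x=0 q=1 n1=0 y=1 n0=1 clk=0 p=0 v=1
  Δ1: clk:0→1
  Δ2: x:0→1, n1:0→1, n0:1→0
  Δ3: z:1→0, r:0→1
  (3Δ to stable)
t=3 Δ0: z=0 u=1 r=1 x=1 q=1 n1=1 y=1 n0=0 clk=1 p=0 v=1
  Δ1: clk:1→0
  (1Δ to stable)
t=4 Δ0: z=0 u=1 r=1 x=1 q=1 n1=1 y=1 n0=0 clk=0 p=0 v=1
  Δ1: clk:0→1
  Δ2: x:1→0, n1:1→0, n0:0→1
  Δ3: z:0→1, r:1→0
  (3Δ to stable)
t=5 Δ0: z=1 u=1 r=0 x=0 q=1 n1=0 y=1 n0=1 clk=1 p=0 v=1
  Δ1: clk:1→0
  (1Δ to stable)
t=6 Δ0: z=1 u=1 r=0 x=0 q=1 n1=0 y=1 n0=1 clk=0 p=0 v=1
  Δ1: clk:0→1
  Δ2: x:0→1, n1:0→1, n0:1→0
  Δ3: z:1→0, r:0→1
  (3Δ to stable)
t=7 Δ0: z=0 u=1 r=1 x=1 q=1 n1=1 y=1 n0=0 clk=1 p=0 v=1
  Δ1: clk:1→0
  (1Δ to stable)
t=8 Δ0: z=0 u=1 r=1 x=1 q=1 n1=1 y=1 n0=0 clk=0 p=0 v=1
  Δ1: clk:0→1
  Δ2: x:1→0, n1:1→0, n0:0→1
  Δ3: z:0→1, r:1→0
  (3Δ to stable)
t=9 Δ0: z=1 u=1 r=0 x=0 q=1 n1=0 y=1 n0=1 clk=1 p=0 v=1
  Δ1: clk:1→0
  (1Δ to stable)
t=10 Δ0: z=1 u=1 r=0 x=0 q=1 n1=0 y=1 n0=1 clk=0 p=0 v=1
  Δ1: clk:0→1
  Δ2: x:0→1, n1:0→1, n0:1→0
  Δ3: z:1→0, r:0→1
  (3Δ to stable)
t=11 Δ0: z=0 u=1 r=1 x=1 q=1 n1=1 y=1 n0=0 clk=1 p=0 v=1
  Δ1: clk:1→0
  (1Δ to stable)
t=12 Δ0: z=0 u=1 r=1 x=1 q=1 n1=1 y=1 n0=0 clk=0 p=0 v=1
  Δ1: clk:0→1
  Δ2: x:1→0, n1:1→0, n0:0→1
  Δ3: z:0→1, r:1→0
  (3Δ to stable)
t=13 Δ0: z=1 u=1 r=0 x=0 q=1 n1=0 y=1 n0=1 clk=1 p=0 v=1
  Δ1: clk:1→0
  (1Δ to stable)
t=14 Δ0: z=1 u=1 r=0 x=0 q=1 n1=0 y=1 n0=1 clk=0 p=0 v=1
  Δ1: clk:0→1
  Δ2: x:0→1, n1:0→1, n0:1→0
  Δ3: z:1→0, r:0→1
  (3Δ to stable)
t=15 Δ0: z=0 u=1 r=1 x=1 q=1 n1=1 y=1 n0=0 clk=1 p=0 v=1
  Δ1: clk:1→0
  (1Δ to stable)
t=16 Δ0: z=0 u=1 r=1 x=1 q=1 n1=1 y=1 n0=0 clk=0 p=0 v=1
  Δ1: clk:0→1
  Δ2: x:1→0, n1:1→0, n0:0→1
  Δ3: z:0→1, r:1→0
  (3Δ to stable)
t=17 Δ0: z=1 u=1 r=0 x=0 q=1 n1=0 y=1 n0=1 clk=1 p=0 v=1
  Δ1: clk:1→0
  (1Δ to stable)
t=18 Δ0: z=1 u=1 r=0 x=0 q=1 n1=0 y=1 n0=1 clk=0 p=0 v=1
  Δ1: clk:0→1
  Δ2: x:0→1, n1:0→1, n0:1→0
  Δ3: z:1→0, r:0→1
  (3Δ to stable)
t=19 Δ0: z=0 u=1 r=1 x=1 q=1 n1=1 y=1 n0=0 clk=1 p=0 v=1
  Δ1: clk:1→0
  (1Δ to stable)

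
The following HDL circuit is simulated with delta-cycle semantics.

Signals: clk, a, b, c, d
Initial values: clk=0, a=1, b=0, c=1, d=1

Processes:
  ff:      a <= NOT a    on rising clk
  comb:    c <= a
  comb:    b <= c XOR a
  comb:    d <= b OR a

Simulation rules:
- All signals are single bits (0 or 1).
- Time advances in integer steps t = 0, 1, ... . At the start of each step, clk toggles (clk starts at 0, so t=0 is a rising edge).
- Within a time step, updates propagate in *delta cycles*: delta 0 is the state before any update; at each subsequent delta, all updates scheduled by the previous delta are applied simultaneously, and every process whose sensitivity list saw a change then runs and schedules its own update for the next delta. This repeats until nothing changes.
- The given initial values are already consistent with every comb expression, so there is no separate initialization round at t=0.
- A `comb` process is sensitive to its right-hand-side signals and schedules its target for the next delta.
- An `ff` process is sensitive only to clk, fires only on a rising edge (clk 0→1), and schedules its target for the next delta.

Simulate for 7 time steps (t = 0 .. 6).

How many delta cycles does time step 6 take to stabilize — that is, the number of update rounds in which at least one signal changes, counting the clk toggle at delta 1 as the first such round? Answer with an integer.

4

t=0 Δ0: b=0 a=1 clk=0 c=1 d=1
  Δ1: clk:0→1
  Δ2: a:1→0
  Δ3: b:0→1, c:1→0, d:1→0
  Δ4: b:1→0, d:0→1
  Δ5: d:1→0
  (5Δ to stable)
t=1 Δ0: b=0 a=0 clk=1 c=0 d=0
  Δ1: clk:1→0
  (1Δ to stable)
t=2 Δ0: b=0 a=0 clk=0 c=0 d=0
  Δ1: clk:0→1
  Δ2: a:0→1
  Δ3: b:0→1, c:0→1, d:0→1
  Δ4: b:1→0
  (4Δ to stable)
t=3 Δ0: b=0 a=1 clk=1 c=1 d=1
  Δ1: clk:1→0
  (1Δ to stable)
t=4 Δ0: b=0 a=1 clk=0 c=1 d=1
  Δ1: clk:0→1
  Δ2: a:1→0
  Δ3: b:0→1, c:1→0, d:1→0
  Δ4: b:1→0, d:0→1
  Δ5: d:1→0
  (5Δ to stable)
t=5 Δ0: b=0 a=0 clk=1 c=0 d=0
  Δ1: clk:1→0
  (1Δ to stable)
t=6 Δ0: b=0 a=0 clk=0 c=0 d=0
  Δ1: clk:0→1
  Δ2: a:0→1
  Δ3: b:0→1, c:0→1, d:0→1
  Δ4: b:1→0
  (4Δ to stable)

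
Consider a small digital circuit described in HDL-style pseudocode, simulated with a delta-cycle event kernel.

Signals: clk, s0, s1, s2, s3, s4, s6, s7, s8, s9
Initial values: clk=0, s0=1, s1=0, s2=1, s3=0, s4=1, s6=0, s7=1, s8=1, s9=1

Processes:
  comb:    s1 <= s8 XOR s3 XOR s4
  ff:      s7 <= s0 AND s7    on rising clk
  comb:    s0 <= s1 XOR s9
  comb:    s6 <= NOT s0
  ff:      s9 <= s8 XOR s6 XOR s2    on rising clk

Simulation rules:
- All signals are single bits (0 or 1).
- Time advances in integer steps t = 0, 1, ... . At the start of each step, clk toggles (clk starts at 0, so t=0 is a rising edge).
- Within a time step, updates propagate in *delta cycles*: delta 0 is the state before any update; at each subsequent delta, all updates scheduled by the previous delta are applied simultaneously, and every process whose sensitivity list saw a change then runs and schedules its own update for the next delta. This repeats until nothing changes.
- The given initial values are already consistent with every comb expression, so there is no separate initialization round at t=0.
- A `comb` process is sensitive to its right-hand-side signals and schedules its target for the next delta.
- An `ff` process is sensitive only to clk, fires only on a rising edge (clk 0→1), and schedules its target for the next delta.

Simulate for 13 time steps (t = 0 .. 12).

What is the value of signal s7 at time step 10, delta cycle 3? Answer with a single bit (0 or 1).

0

[bits: s2,s0,clk,s6,s3,s1,s9,s4,s8,s7]
t=0: Δ0=1100001111 Δ1=1110001111 Δ2=1110000111 Δ3=1010000111 Δ4=1011000111 | 4Δ
t=1: Δ0=1011000111 Δ1=1001000111 | 1Δ
t=2: Δ0=1001000111 Δ1=1011000111 Δ2=1011001110 Δ3=1111001110 Δ4=1110001110 | 4Δ
t=3: Δ0=1110001110 Δ1=1100001110 | 1Δ
t=4: Δ0=1100001110 Δ1=1110001110 Δ2=1110000110 Δ3=1010000110 Δ4=1011000110 | 4Δ
t=5: Δ0=1011000110 Δ1=1001000110 | 1Δ
t=6: Δ0=1001000110 Δ1=1011000110 Δ2=1011001110 Δ3=1111001110 Δ4=1110001110 | 4Δ
t=7: Δ0=1110001110 Δ1=1100001110 | 1Δ
t=8: Δ0=1100001110 Δ1=1110001110 Δ2=1110000110 Δ3=1010000110 Δ4=1011000110 | 4Δ
t=9: Δ0=1011000110 Δ1=1001000110 | 1Δ
t=10: Δ0=1001000110 Δ1=1011000110 Δ2=1011001110 Δ3=1111001110 Δ4=1110001110 | 4Δ
t=11: Δ0=1110001110 Δ1=1100001110 | 1Δ
t=12: Δ0=1100001110 Δ1=1110001110 Δ2=1110000110 Δ3=1010000110 Δ4=1011000110 | 4Δ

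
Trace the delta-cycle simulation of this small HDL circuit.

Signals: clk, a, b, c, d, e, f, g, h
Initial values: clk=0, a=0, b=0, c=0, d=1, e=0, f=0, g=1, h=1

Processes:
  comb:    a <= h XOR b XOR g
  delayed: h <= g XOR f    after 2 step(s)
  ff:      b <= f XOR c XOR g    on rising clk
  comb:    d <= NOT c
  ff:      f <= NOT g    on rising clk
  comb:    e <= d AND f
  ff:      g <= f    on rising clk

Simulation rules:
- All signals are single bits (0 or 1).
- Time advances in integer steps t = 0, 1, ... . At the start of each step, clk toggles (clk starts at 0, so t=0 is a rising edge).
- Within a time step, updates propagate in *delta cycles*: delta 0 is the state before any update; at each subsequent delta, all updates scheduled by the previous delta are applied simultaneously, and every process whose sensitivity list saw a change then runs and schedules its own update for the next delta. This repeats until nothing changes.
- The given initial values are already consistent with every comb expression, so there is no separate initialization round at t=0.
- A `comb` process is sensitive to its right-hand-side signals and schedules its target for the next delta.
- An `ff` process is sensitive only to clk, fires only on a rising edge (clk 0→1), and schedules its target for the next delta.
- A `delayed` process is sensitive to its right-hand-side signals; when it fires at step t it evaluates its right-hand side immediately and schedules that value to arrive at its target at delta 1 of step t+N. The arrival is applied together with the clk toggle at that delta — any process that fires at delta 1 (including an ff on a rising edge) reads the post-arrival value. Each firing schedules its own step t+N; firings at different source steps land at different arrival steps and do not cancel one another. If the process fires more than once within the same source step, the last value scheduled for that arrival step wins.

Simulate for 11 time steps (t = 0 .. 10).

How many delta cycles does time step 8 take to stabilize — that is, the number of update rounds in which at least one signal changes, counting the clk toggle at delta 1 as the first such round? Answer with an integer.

2

[bits: e,c,f,a,clk,h,g,d,b]
t=0: Δ0=000001110 Δ1=000011110 Δ2=000011011 | 2Δ
t=1: Δ0=000011011 Δ1=000001011 | 1Δ
t=2: Δ0=000001011 Δ1=000010011 Δ2=001110010 Δ3=101010010 | 3Δ
t=3: Δ0=101010010 Δ1=101000010 | 1Δ
t=4: Δ0=101000010 Δ1=101011010 Δ2=101111111 | 2Δ
t=5: Δ0=101111111 Δ1=101101111 | 1Δ
t=6: Δ0=101101111 Δ1=101110111 Δ2=100010110 Δ3=000110110 | 3Δ
t=7: Δ0=000110110 Δ1=000100110 | 1Δ
t=8: Δ0=000100110 Δ1=000111110 Δ2=000011011 | 2Δ
t=9: Δ0=000011011 Δ1=000001011 | 1Δ
t=10: Δ0=000001011 Δ1=000010011 Δ2=001110010 Δ3=101010010 | 3Δ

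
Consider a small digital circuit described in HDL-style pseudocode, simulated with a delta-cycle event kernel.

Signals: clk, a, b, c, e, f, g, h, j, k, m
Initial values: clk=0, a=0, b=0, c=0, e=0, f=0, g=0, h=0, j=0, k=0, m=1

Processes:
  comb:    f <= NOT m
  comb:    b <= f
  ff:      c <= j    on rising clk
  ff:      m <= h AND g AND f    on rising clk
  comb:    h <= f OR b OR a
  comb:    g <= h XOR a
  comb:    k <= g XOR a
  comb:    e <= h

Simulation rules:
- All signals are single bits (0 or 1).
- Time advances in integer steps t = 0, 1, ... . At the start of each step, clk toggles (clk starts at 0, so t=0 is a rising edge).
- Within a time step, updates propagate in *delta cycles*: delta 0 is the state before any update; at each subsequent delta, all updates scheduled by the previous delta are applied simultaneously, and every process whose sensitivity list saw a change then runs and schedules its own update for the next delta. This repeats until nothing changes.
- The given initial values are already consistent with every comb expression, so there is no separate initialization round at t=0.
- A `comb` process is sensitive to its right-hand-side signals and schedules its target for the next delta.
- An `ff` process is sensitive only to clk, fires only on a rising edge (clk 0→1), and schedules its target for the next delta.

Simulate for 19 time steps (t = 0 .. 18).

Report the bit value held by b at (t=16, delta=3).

0

t0.Δ0 a=0 f=0 k=0 g=0 b=0 c=0 clk=0 e=0 m=1 h=0 j=0
t0.Δ1 a=0 f=0 k=0 g=0 b=0 c=0 clk=1 e=0 m=1 h=0 j=0
t0.Δ2 a=0 f=0 k=0 g=0 b=0 c=0 clk=1 e=0 m=0 h=0 j=0
t0.Δ3 a=0 f=1 k=0 g=0 b=0 c=0 clk=1 e=0 m=0 h=0 j=0
t0.Δ4 a=0 f=1 k=0 g=0 b=1 c=0 clk=1 e=0 m=0 h=1 j=0
t0.Δ5 a=0 f=1 k=0 g=1 b=1 c=0 clk=1 e=1 m=0 h=1 j=0
t0.Δ6 a=0 f=1 k=1 g=1 b=1 c=0 clk=1 e=1 m=0 h=1 j=0
t1.Δ0 a=0 f=1 k=1 g=1 b=1 c=0 clk=1 e=1 m=0 h=1 j=0
t1.Δ1 a=0 f=1 k=1 g=1 b=1 c=0 clk=0 e=1 m=0 h=1 j=0
t2.Δ0 a=0 f=1 k=1 g=1 b=1 c=0 clk=0 e=1 m=0 h=1 j=0
t2.Δ1 a=0 f=1 k=1 g=1 b=1 c=0 clk=1 e=1 m=0 h=1 j=0
t2.Δ2 a=0 f=1 k=1 g=1 b=1 c=0 clk=1 e=1 m=1 h=1 j=0
t2.Δ3 a=0 f=0 k=1 g=1 b=1 c=0 clk=1 e=1 m=1 h=1 j=0
t2.Δ4 a=0 f=0 k=1 g=1 b=0 c=0 clk=1 e=1 m=1 h=1 j=0
t2.Δ5 a=0 f=0 k=1 g=1 b=0 c=0 clk=1 e=1 m=1 h=0 j=0
t2.Δ6 a=0 f=0 k=1 g=0 b=0 c=0 clk=1 e=0 m=1 h=0 j=0
t2.Δ7 a=0 f=0 k=0 g=0 b=0 c=0 clk=1 e=0 m=1 h=0 j=0
t3.Δ0 a=0 f=0 k=0 g=0 b=0 c=0 clk=1 e=0 m=1 h=0 j=0
t3.Δ1 a=0 f=0 k=0 g=0 b=0 c=0 clk=0 e=0 m=1 h=0 j=0
t4.Δ0 a=0 f=0 k=0 g=0 b=0 c=0 clk=0 e=0 m=1 h=0 j=0
t4.Δ1 a=0 f=0 k=0 g=0 b=0 c=0 clk=1 e=0 m=1 h=0 j=0
t4.Δ2 a=0 f=0 k=0 g=0 b=0 c=0 clk=1 e=0 m=0 h=0 j=0
t4.Δ3 a=0 f=1 k=0 g=0 b=0 c=0 clk=1 e=0 m=0 h=0 j=0
t4.Δ4 a=0 f=1 k=0 g=0 b=1 c=0 clk=1 e=0 m=0 h=1 j=0
t4.Δ5 a=0 f=1 k=0 g=1 b=1 c=0 clk=1 e=1 m=0 h=1 j=0
t4.Δ6 a=0 f=1 k=1 g=1 b=1 c=0 clk=1 e=1 m=0 h=1 j=0
t5.Δ0 a=0 f=1 k=1 g=1 b=1 c=0 clk=1 e=1 m=0 h=1 j=0
t5.Δ1 a=0 f=1 k=1 g=1 b=1 c=0 clk=0 e=1 m=0 h=1 j=0
t6.Δ0 a=0 f=1 k=1 g=1 b=1 c=0 clk=0 e=1 m=0 h=1 j=0
t6.Δ1 a=0 f=1 k=1 g=1 b=1 c=0 clk=1 e=1 m=0 h=1 j=0
t6.Δ2 a=0 f=1 k=1 g=1 b=1 c=0 clk=1 e=1 m=1 h=1 j=0
t6.Δ3 a=0 f=0 k=1 g=1 b=1 c=0 clk=1 e=1 m=1 h=1 j=0
t6.Δ4 a=0 f=0 k=1 g=1 b=0 c=0 clk=1 e=1 m=1 h=1 j=0
t6.Δ5 a=0 f=0 k=1 g=1 b=0 c=0 clk=1 e=1 m=1 h=0 j=0
t6.Δ6 a=0 f=0 k=1 g=0 b=0 c=0 clk=1 e=0 m=1 h=0 j=0
t6.Δ7 a=0 f=0 k=0 g=0 b=0 c=0 clk=1 e=0 m=1 h=0 j=0
t7.Δ0 a=0 f=0 k=0 g=0 b=0 c=0 clk=1 e=0 m=1 h=0 j=0
t7.Δ1 a=0 f=0 k=0 g=0 b=0 c=0 clk=0 e=0 m=1 h=0 j=0
t8.Δ0 a=0 f=0 k=0 g=0 b=0 c=0 clk=0 e=0 m=1 h=0 j=0
t8.Δ1 a=0 f=0 k=0 g=0 b=0 c=0 clk=1 e=0 m=1 h=0 j=0
t8.Δ2 a=0 f=0 k=0 g=0 b=0 c=0 clk=1 e=0 m=0 h=0 j=0
t8.Δ3 a=0 f=1 k=0 g=0 b=0 c=0 clk=1 e=0 m=0 h=0 j=0
t8.Δ4 a=0 f=1 k=0 g=0 b=1 c=0 clk=1 e=0 m=0 h=1 j=0
t8.Δ5 a=0 f=1 k=0 g=1 b=1 c=0 clk=1 e=1 m=0 h=1 j=0
t8.Δ6 a=0 f=1 k=1 g=1 b=1 c=0 clk=1 e=1 m=0 h=1 j=0
t9.Δ0 a=0 f=1 k=1 g=1 b=1 c=0 clk=1 e=1 m=0 h=1 j=0
t9.Δ1 a=0 f=1 k=1 g=1 b=1 c=0 clk=0 e=1 m=0 h=1 j=0
t10.Δ0 a=0 f=1 k=1 g=1 b=1 c=0 clk=0 e=1 m=0 h=1 j=0
t10.Δ1 a=0 f=1 k=1 g=1 b=1 c=0 clk=1 e=1 m=0 h=1 j=0
t10.Δ2 a=0 f=1 k=1 g=1 b=1 c=0 clk=1 e=1 m=1 h=1 j=0
t10.Δ3 a=0 f=0 k=1 g=1 b=1 c=0 clk=1 e=1 m=1 h=1 j=0
t10.Δ4 a=0 f=0 k=1 g=1 b=0 c=0 clk=1 e=1 m=1 h=1 j=0
t10.Δ5 a=0 f=0 k=1 g=1 b=0 c=0 clk=1 e=1 m=1 h=0 j=0
t10.Δ6 a=0 f=0 k=1 g=0 b=0 c=0 clk=1 e=0 m=1 h=0 j=0
t10.Δ7 a=0 f=0 k=0 g=0 b=0 c=0 clk=1 e=0 m=1 h=0 j=0
t11.Δ0 a=0 f=0 k=0 g=0 b=0 c=0 clk=1 e=0 m=1 h=0 j=0
t11.Δ1 a=0 f=0 k=0 g=0 b=0 c=0 clk=0 e=0 m=1 h=0 j=0
t12.Δ0 a=0 f=0 k=0 g=0 b=0 c=0 clk=0 e=0 m=1 h=0 j=0
t12.Δ1 a=0 f=0 k=0 g=0 b=0 c=0 clk=1 e=0 m=1 h=0 j=0
t12.Δ2 a=0 f=0 k=0 g=0 b=0 c=0 clk=1 e=0 m=0 h=0 j=0
t12.Δ3 a=0 f=1 k=0 g=0 b=0 c=0 clk=1 e=0 m=0 h=0 j=0
t12.Δ4 a=0 f=1 k=0 g=0 b=1 c=0 clk=1 e=0 m=0 h=1 j=0
t12.Δ5 a=0 f=1 k=0 g=1 b=1 c=0 clk=1 e=1 m=0 h=1 j=0
t12.Δ6 a=0 f=1 k=1 g=1 b=1 c=0 clk=1 e=1 m=0 h=1 j=0
t13.Δ0 a=0 f=1 k=1 g=1 b=1 c=0 clk=1 e=1 m=0 h=1 j=0
t13.Δ1 a=0 f=1 k=1 g=1 b=1 c=0 clk=0 e=1 m=0 h=1 j=0
t14.Δ0 a=0 f=1 k=1 g=1 b=1 c=0 clk=0 e=1 m=0 h=1 j=0
t14.Δ1 a=0 f=1 k=1 g=1 b=1 c=0 clk=1 e=1 m=0 h=1 j=0
t14.Δ2 a=0 f=1 k=1 g=1 b=1 c=0 clk=1 e=1 m=1 h=1 j=0
t14.Δ3 a=0 f=0 k=1 g=1 b=1 c=0 clk=1 e=1 m=1 h=1 j=0
t14.Δ4 a=0 f=0 k=1 g=1 b=0 c=0 clk=1 e=1 m=1 h=1 j=0
t14.Δ5 a=0 f=0 k=1 g=1 b=0 c=0 clk=1 e=1 m=1 h=0 j=0
t14.Δ6 a=0 f=0 k=1 g=0 b=0 c=0 clk=1 e=0 m=1 h=0 j=0
t14.Δ7 a=0 f=0 k=0 g=0 b=0 c=0 clk=1 e=0 m=1 h=0 j=0
t15.Δ0 a=0 f=0 k=0 g=0 b=0 c=0 clk=1 e=0 m=1 h=0 j=0
t15.Δ1 a=0 f=0 k=0 g=0 b=0 c=0 clk=0 e=0 m=1 h=0 j=0
t16.Δ0 a=0 f=0 k=0 g=0 b=0 c=0 clk=0 e=0 m=1 h=0 j=0
t16.Δ1 a=0 f=0 k=0 g=0 b=0 c=0 clk=1 e=0 m=1 h=0 j=0
t16.Δ2 a=0 f=0 k=0 g=0 b=0 c=0 clk=1 e=0 m=0 h=0 j=0
t16.Δ3 a=0 f=1 k=0 g=0 b=0 c=0 clk=1 e=0 m=0 h=0 j=0
t16.Δ4 a=0 f=1 k=0 g=0 b=1 c=0 clk=1 e=0 m=0 h=1 j=0
t16.Δ5 a=0 f=1 k=0 g=1 b=1 c=0 clk=1 e=1 m=0 h=1 j=0
t16.Δ6 a=0 f=1 k=1 g=1 b=1 c=0 clk=1 e=1 m=0 h=1 j=0
t17.Δ0 a=0 f=1 k=1 g=1 b=1 c=0 clk=1 e=1 m=0 h=1 j=0
t17.Δ1 a=0 f=1 k=1 g=1 b=1 c=0 clk=0 e=1 m=0 h=1 j=0
t18.Δ0 a=0 f=1 k=1 g=1 b=1 c=0 clk=0 e=1 m=0 h=1 j=0
t18.Δ1 a=0 f=1 k=1 g=1 b=1 c=0 clk=1 e=1 m=0 h=1 j=0
t18.Δ2 a=0 f=1 k=1 g=1 b=1 c=0 clk=1 e=1 m=1 h=1 j=0
t18.Δ3 a=0 f=0 k=1 g=1 b=1 c=0 clk=1 e=1 m=1 h=1 j=0
t18.Δ4 a=0 f=0 k=1 g=1 b=0 c=0 clk=1 e=1 m=1 h=1 j=0
t18.Δ5 a=0 f=0 k=1 g=1 b=0 c=0 clk=1 e=1 m=1 h=0 j=0
t18.Δ6 a=0 f=0 k=1 g=0 b=0 c=0 clk=1 e=0 m=1 h=0 j=0
t18.Δ7 a=0 f=0 k=0 g=0 b=0 c=0 clk=1 e=0 m=1 h=0 j=0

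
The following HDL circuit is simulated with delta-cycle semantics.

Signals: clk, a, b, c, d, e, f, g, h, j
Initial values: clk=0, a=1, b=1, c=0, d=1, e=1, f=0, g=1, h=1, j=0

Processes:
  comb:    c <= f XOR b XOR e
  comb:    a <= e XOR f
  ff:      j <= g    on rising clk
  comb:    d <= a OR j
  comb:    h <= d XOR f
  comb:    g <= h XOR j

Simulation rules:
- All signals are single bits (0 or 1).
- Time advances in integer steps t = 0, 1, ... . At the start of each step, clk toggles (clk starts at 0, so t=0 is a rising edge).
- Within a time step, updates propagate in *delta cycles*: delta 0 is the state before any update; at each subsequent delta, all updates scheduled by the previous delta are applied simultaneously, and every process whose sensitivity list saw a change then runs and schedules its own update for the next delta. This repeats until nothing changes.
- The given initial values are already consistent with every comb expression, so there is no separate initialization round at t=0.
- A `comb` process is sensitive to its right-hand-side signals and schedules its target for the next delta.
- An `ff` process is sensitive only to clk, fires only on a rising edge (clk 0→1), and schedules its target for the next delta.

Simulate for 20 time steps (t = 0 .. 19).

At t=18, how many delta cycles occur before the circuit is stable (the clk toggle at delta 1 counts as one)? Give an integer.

3

[bits: g,d,clk,f,c,b,a,h,e,j]
t=0: Δ0=1100011110 Δ1=1110011110 Δ2=1110011111 Δ3=0110011111 | 3Δ
t=1: Δ0=0110011111 Δ1=0100011111 | 1Δ
t=2: Δ0=0100011111 Δ1=0110011111 Δ2=0110011110 Δ3=1110011110 | 3Δ
t=3: Δ0=1110011110 Δ1=1100011110 | 1Δ
t=4: Δ0=1100011110 Δ1=1110011110 Δ2=1110011111 Δ3=0110011111 | 3Δ
t=5: Δ0=0110011111 Δ1=0100011111 | 1Δ
t=6: Δ0=0100011111 Δ1=0110011111 Δ2=0110011110 Δ3=1110011110 | 3Δ
t=7: Δ0=1110011110 Δ1=1100011110 | 1Δ
t=8: Δ0=1100011110 Δ1=1110011110 Δ2=1110011111 Δ3=0110011111 | 3Δ
t=9: Δ0=0110011111 Δ1=0100011111 | 1Δ
t=10: Δ0=0100011111 Δ1=0110011111 Δ2=0110011110 Δ3=1110011110 | 3Δ
t=11: Δ0=1110011110 Δ1=1100011110 | 1Δ
t=12: Δ0=1100011110 Δ1=1110011110 Δ2=1110011111 Δ3=0110011111 | 3Δ
t=13: Δ0=0110011111 Δ1=0100011111 | 1Δ
t=14: Δ0=0100011111 Δ1=0110011111 Δ2=0110011110 Δ3=1110011110 | 3Δ
t=15: Δ0=1110011110 Δ1=1100011110 | 1Δ
t=16: Δ0=1100011110 Δ1=1110011110 Δ2=1110011111 Δ3=0110011111 | 3Δ
t=17: Δ0=0110011111 Δ1=0100011111 | 1Δ
t=18: Δ0=0100011111 Δ1=0110011111 Δ2=0110011110 Δ3=1110011110 | 3Δ
t=19: Δ0=1110011110 Δ1=1100011110 | 1Δ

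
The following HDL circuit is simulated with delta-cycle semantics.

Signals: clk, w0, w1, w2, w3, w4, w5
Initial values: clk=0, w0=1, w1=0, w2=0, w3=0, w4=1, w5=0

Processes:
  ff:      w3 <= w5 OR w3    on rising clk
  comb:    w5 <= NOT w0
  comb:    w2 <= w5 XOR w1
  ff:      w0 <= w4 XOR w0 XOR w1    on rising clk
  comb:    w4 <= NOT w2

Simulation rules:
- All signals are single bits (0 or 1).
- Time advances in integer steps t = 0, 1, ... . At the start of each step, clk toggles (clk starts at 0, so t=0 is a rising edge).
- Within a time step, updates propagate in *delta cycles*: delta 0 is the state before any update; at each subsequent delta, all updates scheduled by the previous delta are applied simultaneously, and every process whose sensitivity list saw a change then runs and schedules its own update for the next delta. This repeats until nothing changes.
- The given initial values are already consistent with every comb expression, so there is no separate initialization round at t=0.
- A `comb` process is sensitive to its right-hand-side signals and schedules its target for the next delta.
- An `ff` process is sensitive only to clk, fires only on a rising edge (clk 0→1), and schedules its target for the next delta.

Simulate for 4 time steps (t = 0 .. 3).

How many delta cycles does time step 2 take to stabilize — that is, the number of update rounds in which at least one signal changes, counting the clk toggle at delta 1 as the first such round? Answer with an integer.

[bits: clk,w3,w1,w5,w0,w2,w4]
t=0: Δ0=0000101 Δ1=1000101 Δ2=1000001 Δ3=1001001 Δ4=1001011 Δ5=1001010 | 5Δ
t=1: Δ0=1001010 Δ1=0001010 | 1Δ
t=2: Δ0=0001010 Δ1=1001010 Δ2=1101010 | 2Δ
t=3: Δ0=1101010 Δ1=0101010 | 1Δ

2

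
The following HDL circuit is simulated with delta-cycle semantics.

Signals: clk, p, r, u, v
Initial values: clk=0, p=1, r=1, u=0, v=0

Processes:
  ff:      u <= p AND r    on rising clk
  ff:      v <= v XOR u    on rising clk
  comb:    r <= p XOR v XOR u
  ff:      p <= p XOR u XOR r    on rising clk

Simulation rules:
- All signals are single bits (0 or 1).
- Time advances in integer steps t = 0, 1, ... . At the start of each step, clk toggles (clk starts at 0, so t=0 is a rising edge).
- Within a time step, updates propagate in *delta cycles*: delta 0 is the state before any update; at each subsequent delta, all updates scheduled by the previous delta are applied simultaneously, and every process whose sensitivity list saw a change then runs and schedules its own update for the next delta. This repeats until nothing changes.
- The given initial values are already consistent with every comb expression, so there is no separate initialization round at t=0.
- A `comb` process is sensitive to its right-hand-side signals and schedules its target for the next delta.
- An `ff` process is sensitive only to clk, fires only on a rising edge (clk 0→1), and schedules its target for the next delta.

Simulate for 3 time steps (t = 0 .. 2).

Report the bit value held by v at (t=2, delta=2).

1

t0.Δ0 r=1 p=1 clk=0 u=0 v=0
t0.Δ1 r=1 p=1 clk=1 u=0 v=0
t0.Δ2 r=1 p=0 clk=1 u=1 v=0
t1.Δ0 r=1 p=0 clk=1 u=1 v=0
t1.Δ1 r=1 p=0 clk=0 u=1 v=0
t2.Δ0 r=1 p=0 clk=0 u=1 v=0
t2.Δ1 r=1 p=0 clk=1 u=1 v=0
t2.Δ2 r=1 p=0 clk=1 u=0 v=1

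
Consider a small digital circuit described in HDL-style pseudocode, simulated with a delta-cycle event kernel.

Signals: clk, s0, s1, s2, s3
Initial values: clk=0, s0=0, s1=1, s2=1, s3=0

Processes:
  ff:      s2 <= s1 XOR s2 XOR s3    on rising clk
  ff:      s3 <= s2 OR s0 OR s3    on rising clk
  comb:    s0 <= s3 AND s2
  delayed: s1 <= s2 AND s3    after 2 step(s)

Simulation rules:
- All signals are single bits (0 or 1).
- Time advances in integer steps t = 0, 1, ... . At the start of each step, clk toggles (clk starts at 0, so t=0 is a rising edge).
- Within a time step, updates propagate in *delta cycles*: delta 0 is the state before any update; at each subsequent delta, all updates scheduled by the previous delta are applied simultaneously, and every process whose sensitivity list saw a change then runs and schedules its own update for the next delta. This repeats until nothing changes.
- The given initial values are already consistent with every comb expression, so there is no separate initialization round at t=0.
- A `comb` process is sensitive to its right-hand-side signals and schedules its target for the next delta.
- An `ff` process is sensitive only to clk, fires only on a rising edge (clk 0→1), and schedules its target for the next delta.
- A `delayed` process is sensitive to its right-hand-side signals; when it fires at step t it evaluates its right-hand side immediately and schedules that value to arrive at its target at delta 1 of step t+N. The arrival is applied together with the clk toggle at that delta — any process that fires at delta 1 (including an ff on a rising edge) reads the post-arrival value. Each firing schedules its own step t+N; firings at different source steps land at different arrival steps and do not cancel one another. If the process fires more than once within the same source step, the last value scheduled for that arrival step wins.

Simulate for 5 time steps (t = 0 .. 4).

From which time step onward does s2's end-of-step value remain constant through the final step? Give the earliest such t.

t=0 Δ0: s3=0 clk=0 s0=0 s2=1 s1=1
  Δ1: clk:0→1
  Δ2: s3:0→1, s2:1→0
  (2Δ to stable)
t=1 Δ0: s3=1 clk=1 s0=0 s2=0 s1=1
  Δ1: clk:1→0
  (1Δ to stable)
t=2 Δ0: s3=1 clk=0 s0=0 s2=0 s1=1
  Δ1: clk:0→1, s1:1→0
  Δ2: s2:0→1
  Δ3: s0:0→1
  (3Δ to stable)
t=3 Δ0: s3=1 clk=1 s0=1 s2=1 s1=0
  Δ1: clk:1→0
  (1Δ to stable)
t=4 Δ0: s3=1 clk=0 s0=1 s2=1 s1=0
  Δ1: clk:0→1, s1:0→1
  (1Δ to stable)

2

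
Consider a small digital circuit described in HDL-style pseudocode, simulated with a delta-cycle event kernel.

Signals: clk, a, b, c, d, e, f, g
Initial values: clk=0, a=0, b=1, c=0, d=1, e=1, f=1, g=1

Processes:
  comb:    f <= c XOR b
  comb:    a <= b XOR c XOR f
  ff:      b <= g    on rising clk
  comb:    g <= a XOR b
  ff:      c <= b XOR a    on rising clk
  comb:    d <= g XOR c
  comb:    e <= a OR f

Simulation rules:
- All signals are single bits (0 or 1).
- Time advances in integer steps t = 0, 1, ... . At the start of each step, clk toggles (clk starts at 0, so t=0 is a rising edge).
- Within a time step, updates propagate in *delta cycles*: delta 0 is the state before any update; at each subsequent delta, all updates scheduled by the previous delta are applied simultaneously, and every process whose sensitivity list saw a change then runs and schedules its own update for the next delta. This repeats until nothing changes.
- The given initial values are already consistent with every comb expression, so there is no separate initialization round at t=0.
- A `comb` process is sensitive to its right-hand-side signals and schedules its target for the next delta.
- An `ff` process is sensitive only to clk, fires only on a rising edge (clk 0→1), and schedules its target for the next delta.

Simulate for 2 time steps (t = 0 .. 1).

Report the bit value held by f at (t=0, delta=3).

0

[bits: e,clk,d,a,c,g,b,f]
t=0: Δ0=10100111 Δ1=11100111 Δ2=11101111 Δ3=11011110 Δ4=11001010 Δ5=01101110 Δ6=01001110 | 6Δ
t=1: Δ0=01001110 Δ1=00001110 | 1Δ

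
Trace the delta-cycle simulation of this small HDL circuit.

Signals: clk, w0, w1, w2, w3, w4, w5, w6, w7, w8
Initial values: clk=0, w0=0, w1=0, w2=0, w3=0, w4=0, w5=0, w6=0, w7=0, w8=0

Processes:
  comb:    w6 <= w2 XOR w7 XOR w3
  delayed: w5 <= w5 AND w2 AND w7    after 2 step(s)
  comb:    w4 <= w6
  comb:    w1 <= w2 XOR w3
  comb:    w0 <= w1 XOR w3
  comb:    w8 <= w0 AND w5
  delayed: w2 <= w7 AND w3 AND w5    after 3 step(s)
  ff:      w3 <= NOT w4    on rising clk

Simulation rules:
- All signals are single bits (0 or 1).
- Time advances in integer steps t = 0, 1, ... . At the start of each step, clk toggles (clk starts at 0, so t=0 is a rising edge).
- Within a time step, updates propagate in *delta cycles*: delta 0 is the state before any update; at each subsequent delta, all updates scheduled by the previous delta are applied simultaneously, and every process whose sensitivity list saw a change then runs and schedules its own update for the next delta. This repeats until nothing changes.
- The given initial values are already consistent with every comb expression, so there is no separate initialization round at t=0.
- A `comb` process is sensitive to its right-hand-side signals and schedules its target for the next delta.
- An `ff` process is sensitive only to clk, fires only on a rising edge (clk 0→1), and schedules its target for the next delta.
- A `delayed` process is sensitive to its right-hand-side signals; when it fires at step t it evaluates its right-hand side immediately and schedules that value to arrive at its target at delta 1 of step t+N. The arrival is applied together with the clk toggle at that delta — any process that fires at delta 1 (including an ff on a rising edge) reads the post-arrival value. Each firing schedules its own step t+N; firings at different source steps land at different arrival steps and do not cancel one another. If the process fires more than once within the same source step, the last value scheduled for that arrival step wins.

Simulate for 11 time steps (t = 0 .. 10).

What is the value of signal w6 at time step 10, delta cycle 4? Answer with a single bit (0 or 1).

[bits: w6,w3,w5,w2,w7,clk,w8,w4,w0,w1]
t=0: Δ0=0000000000 Δ1=0000010000 Δ2=0100010000 Δ3=1100010011 Δ4=1100010101 | 4Δ
t=1: Δ0=1100010101 Δ1=1100000101 | 1Δ
t=2: Δ0=1100000101 Δ1=1100010101 Δ2=1000010101 Δ3=0000010110 Δ4=0000010000 | 4Δ
t=3: Δ0=0000010000 Δ1=0000000000 | 1Δ
t=4: Δ0=0000000000 Δ1=0000010000 Δ2=0100010000 Δ3=1100010011 Δ4=1100010101 | 4Δ
t=5: Δ0=1100010101 Δ1=1100000101 | 1Δ
t=6: Δ0=1100000101 Δ1=1100010101 Δ2=1000010101 Δ3=0000010110 Δ4=0000010000 | 4Δ
t=7: Δ0=0000010000 Δ1=0000000000 | 1Δ
t=8: Δ0=0000000000 Δ1=0000010000 Δ2=0100010000 Δ3=1100010011 Δ4=1100010101 | 4Δ
t=9: Δ0=1100010101 Δ1=1100000101 | 1Δ
t=10: Δ0=1100000101 Δ1=1100010101 Δ2=1000010101 Δ3=0000010110 Δ4=0000010000 | 4Δ

0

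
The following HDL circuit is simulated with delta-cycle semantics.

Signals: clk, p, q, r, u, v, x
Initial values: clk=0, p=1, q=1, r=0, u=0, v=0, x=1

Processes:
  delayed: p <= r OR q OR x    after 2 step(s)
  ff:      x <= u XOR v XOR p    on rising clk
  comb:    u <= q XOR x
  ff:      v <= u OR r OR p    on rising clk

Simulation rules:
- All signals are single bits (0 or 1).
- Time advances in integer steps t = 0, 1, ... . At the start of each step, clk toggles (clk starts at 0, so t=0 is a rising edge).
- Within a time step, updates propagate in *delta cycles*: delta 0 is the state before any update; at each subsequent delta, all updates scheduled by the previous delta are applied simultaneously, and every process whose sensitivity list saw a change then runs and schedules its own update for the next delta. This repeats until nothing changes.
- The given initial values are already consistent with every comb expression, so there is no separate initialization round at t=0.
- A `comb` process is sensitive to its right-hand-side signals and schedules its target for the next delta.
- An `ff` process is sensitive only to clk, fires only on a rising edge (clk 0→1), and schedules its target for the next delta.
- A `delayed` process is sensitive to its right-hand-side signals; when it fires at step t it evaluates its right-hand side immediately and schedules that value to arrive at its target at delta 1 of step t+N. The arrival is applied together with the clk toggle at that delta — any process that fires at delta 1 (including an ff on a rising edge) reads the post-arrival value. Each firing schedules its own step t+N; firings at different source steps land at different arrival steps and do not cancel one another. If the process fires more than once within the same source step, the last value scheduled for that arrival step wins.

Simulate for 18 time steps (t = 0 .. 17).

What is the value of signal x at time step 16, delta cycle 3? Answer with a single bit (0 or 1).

[bits: x,v,q,p,clk,r,u]
t=0: Δ0=1011000 Δ1=1011100 Δ2=1111100 | 2Δ
t=1: Δ0=1111100 Δ1=1111000 | 1Δ
t=2: Δ0=1111000 Δ1=1111100 Δ2=0111100 Δ3=0111101 | 3Δ
t=3: Δ0=0111101 Δ1=0111001 | 1Δ
t=4: Δ0=0111001 Δ1=0111101 Δ2=1111101 Δ3=1111100 | 3Δ
t=5: Δ0=1111100 Δ1=1111000 | 1Δ
t=6: Δ0=1111000 Δ1=1111100 Δ2=0111100 Δ3=0111101 | 3Δ
t=7: Δ0=0111101 Δ1=0111001 | 1Δ
t=8: Δ0=0111001 Δ1=0111101 Δ2=1111101 Δ3=1111100 | 3Δ
t=9: Δ0=1111100 Δ1=1111000 | 1Δ
t=10: Δ0=1111000 Δ1=1111100 Δ2=0111100 Δ3=0111101 | 3Δ
t=11: Δ0=0111101 Δ1=0111001 | 1Δ
t=12: Δ0=0111001 Δ1=0111101 Δ2=1111101 Δ3=1111100 | 3Δ
t=13: Δ0=1111100 Δ1=1111000 | 1Δ
t=14: Δ0=1111000 Δ1=1111100 Δ2=0111100 Δ3=0111101 | 3Δ
t=15: Δ0=0111101 Δ1=0111001 | 1Δ
t=16: Δ0=0111001 Δ1=0111101 Δ2=1111101 Δ3=1111100 | 3Δ
t=17: Δ0=1111100 Δ1=1111000 | 1Δ

1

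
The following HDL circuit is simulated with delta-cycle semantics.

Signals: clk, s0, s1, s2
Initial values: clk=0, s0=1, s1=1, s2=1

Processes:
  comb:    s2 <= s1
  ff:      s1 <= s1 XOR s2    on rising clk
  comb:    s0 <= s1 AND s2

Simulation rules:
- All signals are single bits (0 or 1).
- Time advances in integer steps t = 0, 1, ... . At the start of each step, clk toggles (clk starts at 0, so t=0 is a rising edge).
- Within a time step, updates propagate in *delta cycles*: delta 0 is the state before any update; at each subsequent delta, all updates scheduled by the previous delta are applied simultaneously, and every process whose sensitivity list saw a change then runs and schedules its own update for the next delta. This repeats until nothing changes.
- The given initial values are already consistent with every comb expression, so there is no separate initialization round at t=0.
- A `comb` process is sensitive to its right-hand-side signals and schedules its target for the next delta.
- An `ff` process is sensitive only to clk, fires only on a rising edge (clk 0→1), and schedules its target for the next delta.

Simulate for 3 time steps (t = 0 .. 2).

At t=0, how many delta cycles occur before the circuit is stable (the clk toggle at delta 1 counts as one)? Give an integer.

3

[bits: clk,s2,s0,s1]
t=0: Δ0=0111 Δ1=1111 Δ2=1110 Δ3=1000 | 3Δ
t=1: Δ0=1000 Δ1=0000 | 1Δ
t=2: Δ0=0000 Δ1=1000 | 1Δ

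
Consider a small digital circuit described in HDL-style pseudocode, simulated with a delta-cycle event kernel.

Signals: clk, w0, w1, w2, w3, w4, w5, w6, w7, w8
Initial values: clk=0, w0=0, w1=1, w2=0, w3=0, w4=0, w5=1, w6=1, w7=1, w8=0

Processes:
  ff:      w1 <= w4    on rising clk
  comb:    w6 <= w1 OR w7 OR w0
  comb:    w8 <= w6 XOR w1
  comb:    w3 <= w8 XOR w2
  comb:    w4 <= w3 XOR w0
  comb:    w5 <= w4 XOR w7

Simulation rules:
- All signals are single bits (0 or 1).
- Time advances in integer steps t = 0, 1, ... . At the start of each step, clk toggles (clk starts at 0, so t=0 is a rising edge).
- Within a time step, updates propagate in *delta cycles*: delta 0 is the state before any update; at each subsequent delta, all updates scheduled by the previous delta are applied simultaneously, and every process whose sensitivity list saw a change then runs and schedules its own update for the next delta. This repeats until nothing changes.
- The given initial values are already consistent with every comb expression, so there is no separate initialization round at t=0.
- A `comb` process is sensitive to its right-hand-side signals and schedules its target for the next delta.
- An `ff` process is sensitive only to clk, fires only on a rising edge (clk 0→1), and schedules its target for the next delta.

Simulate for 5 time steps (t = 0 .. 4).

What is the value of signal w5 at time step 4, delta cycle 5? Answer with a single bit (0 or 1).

1

t=0 Δ0: w6=1 clk=0 w4=0 w3=0 w8=0 w2=0 w0=0 w1=1 w7=1 w5=1
  Δ1: clk:0→1
  Δ2: w1:1→0
  Δ3: w8:0→1
  Δ4: w3:0→1
  Δ5: w4:0→1
  Δ6: w5:1→0
  (6Δ to stable)
t=1 Δ0: w6=1 clk=1 w4=1 w3=1 w8=1 w2=0 w0=0 w1=0 w7=1 w5=0
  Δ1: clk:1→0
  (1Δ to stable)
t=2 Δ0: w6=1 clk=0 w4=1 w3=1 w8=1 w2=0 w0=0 w1=0 w7=1 w5=0
  Δ1: clk:0→1
  Δ2: w1:0→1
  Δ3: w8:1→0
  Δ4: w3:1→0
  Δ5: w4:1→0
  Δ6: w5:0→1
  (6Δ to stable)
t=3 Δ0: w6=1 clk=1 w4=0 w3=0 w8=0 w2=0 w0=0 w1=1 w7=1 w5=1
  Δ1: clk:1→0
  (1Δ to stable)
t=4 Δ0: w6=1 clk=0 w4=0 w3=0 w8=0 w2=0 w0=0 w1=1 w7=1 w5=1
  Δ1: clk:0→1
  Δ2: w1:1→0
  Δ3: w8:0→1
  Δ4: w3:0→1
  Δ5: w4:0→1
  Δ6: w5:1→0
  (6Δ to stable)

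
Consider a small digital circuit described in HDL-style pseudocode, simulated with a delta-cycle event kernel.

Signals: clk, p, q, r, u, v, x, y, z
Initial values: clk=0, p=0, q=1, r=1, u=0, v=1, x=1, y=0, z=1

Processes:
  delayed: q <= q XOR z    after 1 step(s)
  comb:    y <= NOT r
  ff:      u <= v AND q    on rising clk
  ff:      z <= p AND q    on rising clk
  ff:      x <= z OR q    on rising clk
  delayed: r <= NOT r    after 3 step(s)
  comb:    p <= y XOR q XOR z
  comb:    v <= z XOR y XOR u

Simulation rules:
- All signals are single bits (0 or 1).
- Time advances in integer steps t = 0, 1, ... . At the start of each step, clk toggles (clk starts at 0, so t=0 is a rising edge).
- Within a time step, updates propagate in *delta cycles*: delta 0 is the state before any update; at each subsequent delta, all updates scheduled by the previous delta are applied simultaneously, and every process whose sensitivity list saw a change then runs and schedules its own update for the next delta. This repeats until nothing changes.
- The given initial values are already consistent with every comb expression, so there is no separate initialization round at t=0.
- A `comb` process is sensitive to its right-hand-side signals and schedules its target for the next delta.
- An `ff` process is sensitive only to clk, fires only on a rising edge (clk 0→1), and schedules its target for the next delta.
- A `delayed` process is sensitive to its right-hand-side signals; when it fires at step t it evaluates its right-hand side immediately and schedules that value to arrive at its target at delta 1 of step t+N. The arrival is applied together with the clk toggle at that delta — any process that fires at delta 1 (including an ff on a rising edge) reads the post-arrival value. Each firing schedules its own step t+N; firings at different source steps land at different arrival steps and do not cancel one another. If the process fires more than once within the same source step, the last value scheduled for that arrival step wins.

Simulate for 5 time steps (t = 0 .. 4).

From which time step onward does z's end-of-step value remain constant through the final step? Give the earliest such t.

t=0 Δ0: z=1 r=1 p=0 x=1 q=1 v=1 clk=0 u=0 y=0
  Δ1: clk:0→1
  Δ2: z:1→0, u:0→1
  Δ3: p:0→1
  (3Δ to stable)
t=1 Δ0: z=0 r=1 p=1 x=1 q=1 v=1 clk=1 u=1 y=0
  Δ1: clk:1→0
  (1Δ to stable)
t=2 Δ0: z=0 r=1 p=1 x=1 q=1 v=1 clk=0 u=1 y=0
  Δ1: clk:0→1
  Δ2: z:0→1
  Δ3: p:1→0, v:1→0
  (3Δ to stable)
t=3 Δ0: z=1 r=1 p=0 x=1 q=1 v=0 clk=1 u=1 y=0
  Δ1: q:1→0, clk:1→0
  Δ2: p:0→1
  (2Δ to stable)
t=4 Δ0: z=1 r=1 p=1 x=1 q=0 v=0 clk=0 u=1 y=0
  Δ1: q:0→1, clk:0→1
  Δ2: p:1→0, u:1→0
  Δ3: v:0→1
  (3Δ to stable)

2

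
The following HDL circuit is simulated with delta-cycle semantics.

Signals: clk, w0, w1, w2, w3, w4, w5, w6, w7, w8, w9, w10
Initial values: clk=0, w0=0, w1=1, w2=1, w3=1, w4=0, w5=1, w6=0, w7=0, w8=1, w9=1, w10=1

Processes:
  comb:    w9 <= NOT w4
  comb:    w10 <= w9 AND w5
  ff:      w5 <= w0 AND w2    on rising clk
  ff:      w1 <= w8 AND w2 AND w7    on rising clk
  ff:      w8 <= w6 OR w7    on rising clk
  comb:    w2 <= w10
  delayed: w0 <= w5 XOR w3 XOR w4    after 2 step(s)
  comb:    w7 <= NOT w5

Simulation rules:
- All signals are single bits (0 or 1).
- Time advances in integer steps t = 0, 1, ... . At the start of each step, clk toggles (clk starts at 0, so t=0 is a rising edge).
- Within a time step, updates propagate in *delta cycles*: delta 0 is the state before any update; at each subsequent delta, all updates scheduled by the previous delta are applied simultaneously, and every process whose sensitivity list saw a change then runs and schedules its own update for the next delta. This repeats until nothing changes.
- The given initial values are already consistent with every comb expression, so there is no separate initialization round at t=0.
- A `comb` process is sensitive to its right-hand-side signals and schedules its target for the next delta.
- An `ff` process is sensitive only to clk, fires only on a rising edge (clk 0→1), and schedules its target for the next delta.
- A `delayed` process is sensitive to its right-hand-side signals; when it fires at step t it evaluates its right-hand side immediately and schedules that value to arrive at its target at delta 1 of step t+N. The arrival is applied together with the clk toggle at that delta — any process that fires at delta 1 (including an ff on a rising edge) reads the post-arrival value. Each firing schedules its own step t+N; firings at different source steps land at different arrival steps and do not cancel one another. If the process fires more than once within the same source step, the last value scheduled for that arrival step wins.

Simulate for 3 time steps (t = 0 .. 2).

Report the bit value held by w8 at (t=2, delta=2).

t0.Δ0 w5=1 w4=0 w1=1 w6=0 w8=1 clk=0 w10=1 w3=1 w0=0 w2=1 w7=0 w9=1
t0.Δ1 w5=1 w4=0 w1=1 w6=0 w8=1 clk=1 w10=1 w3=1 w0=0 w2=1 w7=0 w9=1
t0.Δ2 w5=0 w4=0 w1=0 w6=0 w8=0 clk=1 w10=1 w3=1 w0=0 w2=1 w7=0 w9=1
t0.Δ3 w5=0 w4=0 w1=0 w6=0 w8=0 clk=1 w10=0 w3=1 w0=0 w2=1 w7=1 w9=1
t0.Δ4 w5=0 w4=0 w1=0 w6=0 w8=0 clk=1 w10=0 w3=1 w0=0 w2=0 w7=1 w9=1
t1.Δ0 w5=0 w4=0 w1=0 w6=0 w8=0 clk=1 w10=0 w3=1 w0=0 w2=0 w7=1 w9=1
t1.Δ1 w5=0 w4=0 w1=0 w6=0 w8=0 clk=0 w10=0 w3=1 w0=0 w2=0 w7=1 w9=1
t2.Δ0 w5=0 w4=0 w1=0 w6=0 w8=0 clk=0 w10=0 w3=1 w0=0 w2=0 w7=1 w9=1
t2.Δ1 w5=0 w4=0 w1=0 w6=0 w8=0 clk=1 w10=0 w3=1 w0=1 w2=0 w7=1 w9=1
t2.Δ2 w5=0 w4=0 w1=0 w6=0 w8=1 clk=1 w10=0 w3=1 w0=1 w2=0 w7=1 w9=1

1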